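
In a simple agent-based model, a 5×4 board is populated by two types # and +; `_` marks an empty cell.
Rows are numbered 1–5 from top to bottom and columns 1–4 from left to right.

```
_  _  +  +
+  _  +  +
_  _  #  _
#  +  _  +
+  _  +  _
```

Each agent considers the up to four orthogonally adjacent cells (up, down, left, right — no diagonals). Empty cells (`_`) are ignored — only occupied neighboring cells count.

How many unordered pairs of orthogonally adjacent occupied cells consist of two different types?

Scan each occupied cell's neighbors to the right and below so each pair is counted once.
Row 1: +(1,3)–+(1,4)= +(1,3)–+(2,3)= +(1,4)–+(2,4)=  → 0/3 unlike.
Row 2: +(2,3)–+(2,4)= +(2,3)–#(3,3)≠  → 1/2 unlike.
Row 4: #(4,1)–+(4,2)≠ #(4,1)–+(5,1)≠  → 2/2 unlike.
Total adjacent occupied pairs: 7; unlike-type pairs: 3.

3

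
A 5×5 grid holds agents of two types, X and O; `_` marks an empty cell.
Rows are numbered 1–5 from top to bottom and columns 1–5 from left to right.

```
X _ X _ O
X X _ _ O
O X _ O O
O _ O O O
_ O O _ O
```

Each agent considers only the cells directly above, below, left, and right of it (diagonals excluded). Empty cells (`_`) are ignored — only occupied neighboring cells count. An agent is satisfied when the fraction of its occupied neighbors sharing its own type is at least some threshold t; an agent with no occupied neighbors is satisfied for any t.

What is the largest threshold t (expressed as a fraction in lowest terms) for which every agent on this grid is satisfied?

(1,1)X 1/1
(1,3)X — no occupied neighbors
(1,5)O 1/1
(2,1)X 2/3
(2,2)X 2/2
(2,5)O 2/2
(3,1)O 1/3
(3,2)X 1/2
(3,4)O 2/2
(3,5)O 3/3
(4,1)O 1/1
(4,3)O 2/2
(4,4)O 3/3
(4,5)O 3/3
(5,2)O 1/1
(5,3)O 2/2
(5,5)O 1/1
The smallest same-type fraction is 1/3 at (3,1), which reduces to 1/3. Any threshold above that leaves this agent unsatisfied.

1/3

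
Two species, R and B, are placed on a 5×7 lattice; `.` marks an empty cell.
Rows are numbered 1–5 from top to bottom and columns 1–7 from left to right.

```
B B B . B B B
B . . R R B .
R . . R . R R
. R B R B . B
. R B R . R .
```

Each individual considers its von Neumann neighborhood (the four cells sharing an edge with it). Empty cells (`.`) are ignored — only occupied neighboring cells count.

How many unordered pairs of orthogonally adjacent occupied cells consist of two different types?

10

Scan each occupied cell's neighbors to the right and below so each pair is counted once.
Row 1: B(1,1)–B(1,2)= B(1,1)–B(2,1)= B(1,2)–B(1,3)= B(1,5)–B(1,6)= B(1,5)–R(2,5)≠ B(1,6)–B(1,7)= B(1,6)–B(2,6)=  → 1/7 unlike.
Row 2: B(2,1)–R(3,1)≠ R(2,4)–R(2,5)= R(2,4)–R(3,4)= R(2,5)–B(2,6)≠ B(2,6)–R(3,6)≠  → 3/5 unlike.
Row 3: R(3,4)–R(4,4)= R(3,6)–R(3,7)= R(3,7)–B(4,7)≠  → 1/3 unlike.
Row 4: R(4,2)–B(4,3)≠ R(4,2)–R(5,2)= B(4,3)–R(4,4)≠ B(4,3)–B(5,3)= R(4,4)–B(4,5)≠ R(4,4)–R(5,4)=  → 3/6 unlike.
Row 5: R(5,2)–B(5,3)≠ B(5,3)–R(5,4)≠  → 2/2 unlike.
Total adjacent occupied pairs: 23; unlike-type pairs: 10.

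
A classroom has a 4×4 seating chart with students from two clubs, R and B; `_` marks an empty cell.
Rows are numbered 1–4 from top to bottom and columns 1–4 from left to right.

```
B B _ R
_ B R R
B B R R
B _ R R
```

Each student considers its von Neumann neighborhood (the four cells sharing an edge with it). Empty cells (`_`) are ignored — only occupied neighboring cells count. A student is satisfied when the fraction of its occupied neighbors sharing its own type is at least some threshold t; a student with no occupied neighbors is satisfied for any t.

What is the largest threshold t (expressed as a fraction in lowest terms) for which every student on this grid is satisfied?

(1,1)B 1/1
(1,2)B 2/2
(1,4)R 1/1
(2,2)B 2/3
(2,3)R 2/3
(2,4)R 3/3
(3,1)B 2/2
(3,2)B 2/3
(3,3)R 3/4
(3,4)R 3/3
(4,1)B 1/1
(4,3)R 2/2
(4,4)R 2/2
The smallest same-type fraction is 2/3 at (2,2), which reduces to 2/3. Any threshold above that leaves this student unsatisfied.

2/3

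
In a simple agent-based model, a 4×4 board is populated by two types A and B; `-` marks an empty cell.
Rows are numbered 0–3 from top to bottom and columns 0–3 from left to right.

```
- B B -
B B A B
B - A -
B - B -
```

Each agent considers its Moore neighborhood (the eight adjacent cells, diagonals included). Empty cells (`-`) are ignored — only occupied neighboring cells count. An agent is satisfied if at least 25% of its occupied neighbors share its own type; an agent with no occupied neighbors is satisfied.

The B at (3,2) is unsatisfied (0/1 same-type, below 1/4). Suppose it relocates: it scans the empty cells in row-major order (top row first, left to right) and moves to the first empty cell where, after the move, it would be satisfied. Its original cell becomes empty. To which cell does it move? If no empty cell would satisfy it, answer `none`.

Vacating (3,2). Empty cells in order:
  (0,0): 3/3 same-type → satisfied — stop here.

(0,0)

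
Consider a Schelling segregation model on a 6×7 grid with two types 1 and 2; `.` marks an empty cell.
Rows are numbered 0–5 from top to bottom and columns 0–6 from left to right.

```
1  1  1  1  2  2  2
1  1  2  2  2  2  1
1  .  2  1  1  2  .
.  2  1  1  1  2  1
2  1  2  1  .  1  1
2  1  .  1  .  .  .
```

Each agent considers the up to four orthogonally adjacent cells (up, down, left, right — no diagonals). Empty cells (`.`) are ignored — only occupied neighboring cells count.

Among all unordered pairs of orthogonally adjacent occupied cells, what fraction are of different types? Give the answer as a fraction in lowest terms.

3/7

Scan each occupied cell's neighbors to the right and below so each pair is counted once.
Row 0: 1(0,0)–1(0,1)= 1(0,0)–1(1,0)= 1(0,1)–1(0,2)= 1(0,1)–1(1,1)= 1(0,2)–1(0,3)= 1(0,2)–2(1,2)≠ 1(0,3)–2(0,4)≠ 1(0,3)–2(1,3)≠ 2(0,4)–2(0,5)= 2(0,4)–2(1,4)= 2(0,5)–2(0,6)= 2(0,5)–2(1,5)= 2(0,6)–1(1,6)≠  → 4/13 unlike.
Row 1: 1(1,0)–1(1,1)= 1(1,0)–1(2,0)= 1(1,1)–2(1,2)≠ 2(1,2)–2(1,3)= 2(1,2)–2(2,2)= 2(1,3)–2(1,4)= 2(1,3)–1(2,3)≠ 2(1,4)–2(1,5)= 2(1,4)–1(2,4)≠ 2(1,5)–1(1,6)≠ 2(1,5)–2(2,5)=  → 4/11 unlike.
Row 2: 2(2,2)–1(2,3)≠ 2(2,2)–1(3,2)≠ 1(2,3)–1(2,4)= 1(2,3)–1(3,3)= 1(2,4)–2(2,5)≠ 1(2,4)–1(3,4)= 2(2,5)–2(3,5)=  → 3/7 unlike.
Row 3: 2(3,1)–1(3,2)≠ 2(3,1)–1(4,1)≠ 1(3,2)–1(3,3)= 1(3,2)–2(4,2)≠ 1(3,3)–1(3,4)= 1(3,3)–1(4,3)= 1(3,4)–2(3,5)≠ 2(3,5)–1(3,6)≠ 2(3,5)–1(4,5)≠ 1(3,6)–1(4,6)=  → 6/10 unlike.
Row 4: 2(4,0)–1(4,1)≠ 2(4,0)–2(5,0)= 1(4,1)–2(4,2)≠ 1(4,1)–1(5,1)= 2(4,2)–1(4,3)≠ 1(4,3)–1(5,3)= 1(4,5)–1(4,6)=  → 3/7 unlike.
Row 5: 2(5,0)–1(5,1)≠  → 1/1 unlike.
Total adjacent occupied pairs: 49; unlike-type pairs: 21.
21/49 reduces to 3/7.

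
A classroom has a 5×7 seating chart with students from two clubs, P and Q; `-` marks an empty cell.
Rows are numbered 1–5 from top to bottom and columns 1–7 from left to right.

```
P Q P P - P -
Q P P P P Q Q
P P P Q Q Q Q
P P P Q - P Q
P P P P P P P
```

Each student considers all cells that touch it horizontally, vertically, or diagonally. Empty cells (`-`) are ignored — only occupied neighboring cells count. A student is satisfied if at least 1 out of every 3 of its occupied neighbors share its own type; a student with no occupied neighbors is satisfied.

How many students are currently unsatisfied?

4

(1,1)P 1/3 satisfied
(1,2)Q 1/5 not
(1,3)P 4/5 satisfied
(1,4)P 4/4 satisfied
(1,6)P 1/3 satisfied
(2,1)Q 1/5 not
(2,2)P 6/8 satisfied
(2,3)P 6/8 satisfied
(2,4)P 5/7 satisfied
(2,5)P 3/7 satisfied
(2,6)Q 4/6 satisfied
(2,7)Q 3/4 satisfied
(3,1)P 4/5 satisfied
(3,2)P 7/8 satisfied
(3,3)P 6/8 satisfied
(3,4)Q 2/7 not
(3,5)Q 4/7 satisfied
(3,6)Q 5/7 satisfied
(3,7)Q 4/5 satisfied
(4,1)P 5/5 satisfied
(4,2)P 8/8 satisfied
(4,3)P 6/8 satisfied
(4,4)Q 2/7 not
(4,6)P 3/7 satisfied
(4,7)Q 2/5 satisfied
(5,1)P 3/3 satisfied
(5,2)P 5/5 satisfied
(5,3)P 4/5 satisfied
(5,4)P 3/4 satisfied
(5,5)P 3/4 satisfied
(5,6)P 3/4 satisfied
(5,7)P 2/3 satisfied
Unsatisfied: (1,2), (2,1), (3,4), (4,4) — 4 in total.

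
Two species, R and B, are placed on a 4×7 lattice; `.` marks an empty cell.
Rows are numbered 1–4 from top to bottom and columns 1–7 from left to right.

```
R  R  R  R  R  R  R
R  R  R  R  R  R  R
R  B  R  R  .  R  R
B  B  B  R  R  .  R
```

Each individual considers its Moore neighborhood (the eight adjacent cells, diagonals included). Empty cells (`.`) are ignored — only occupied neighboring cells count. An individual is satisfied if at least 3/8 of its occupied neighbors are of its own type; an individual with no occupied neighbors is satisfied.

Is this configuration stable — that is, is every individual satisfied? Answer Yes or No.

(1,1)R 3/3 ✓
(1,2)R 5/5 ✓
(1,3)R 5/5 ✓
(1,4)R 5/5 ✓
(1,5)R 5/5 ✓
(1,6)R 5/5 ✓
(1,7)R 3/3 ✓
(2,1)R 4/5 ✓
(2,2)R 7/8 ✓
(2,3)R 7/8 ✓
(2,4)R 7/7 ✓
(2,5)R 7/7 ✓
(2,6)R 7/7 ✓
(2,7)R 5/5 ✓
(3,1)R 2/5 ✓
(3,2)B 3/8 ✓
(3,3)R 5/8 ✓
(3,4)R 6/7 ✓
(3,6)R 6/6 ✓
(3,7)R 4/4 ✓
(4,1)B 2/3 ✓
(4,2)B 3/5 ✓
(4,3)B 2/5 ✓
(4,4)R 3/4 ✓
(4,5)R 3/3 ✓
(4,7)R 2/2 ✓
All meet the threshold, so the configuration is stable.

Yes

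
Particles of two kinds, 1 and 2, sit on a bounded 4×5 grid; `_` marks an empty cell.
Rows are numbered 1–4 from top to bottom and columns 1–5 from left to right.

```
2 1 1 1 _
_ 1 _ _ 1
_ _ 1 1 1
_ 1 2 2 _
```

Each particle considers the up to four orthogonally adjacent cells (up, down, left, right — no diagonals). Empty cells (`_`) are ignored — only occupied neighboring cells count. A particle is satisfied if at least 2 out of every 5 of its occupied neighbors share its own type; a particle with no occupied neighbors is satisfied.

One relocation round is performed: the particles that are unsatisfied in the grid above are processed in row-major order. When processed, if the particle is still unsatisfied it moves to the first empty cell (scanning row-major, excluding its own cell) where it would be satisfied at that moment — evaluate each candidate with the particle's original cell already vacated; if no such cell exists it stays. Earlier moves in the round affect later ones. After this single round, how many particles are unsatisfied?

Initially unsatisfied (in order): (1,1), (4,2), (4,3).
  (1,1) → (3,1).
  (4,2) → (1,1).
  (4,3): now satisfied by earlier moves; stays.
Resulting grid:
1 1 1 1 _
_ 1 _ _ 1
2 _ 1 1 1
_ _ 2 2 _
All satisfied now.

0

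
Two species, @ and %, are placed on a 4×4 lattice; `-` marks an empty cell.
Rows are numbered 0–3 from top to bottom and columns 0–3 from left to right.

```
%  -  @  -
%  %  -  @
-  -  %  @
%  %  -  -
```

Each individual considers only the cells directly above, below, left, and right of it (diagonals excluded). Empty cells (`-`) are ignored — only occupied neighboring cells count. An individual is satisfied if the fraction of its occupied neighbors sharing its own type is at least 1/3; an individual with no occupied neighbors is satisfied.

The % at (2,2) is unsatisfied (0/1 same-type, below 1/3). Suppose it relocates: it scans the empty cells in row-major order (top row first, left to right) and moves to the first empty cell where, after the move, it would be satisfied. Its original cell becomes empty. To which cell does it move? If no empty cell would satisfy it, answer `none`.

(0,1)

Vacating (2,2). Empty cells in order:
  (0,1): 2/3 same-type → satisfied — stop here.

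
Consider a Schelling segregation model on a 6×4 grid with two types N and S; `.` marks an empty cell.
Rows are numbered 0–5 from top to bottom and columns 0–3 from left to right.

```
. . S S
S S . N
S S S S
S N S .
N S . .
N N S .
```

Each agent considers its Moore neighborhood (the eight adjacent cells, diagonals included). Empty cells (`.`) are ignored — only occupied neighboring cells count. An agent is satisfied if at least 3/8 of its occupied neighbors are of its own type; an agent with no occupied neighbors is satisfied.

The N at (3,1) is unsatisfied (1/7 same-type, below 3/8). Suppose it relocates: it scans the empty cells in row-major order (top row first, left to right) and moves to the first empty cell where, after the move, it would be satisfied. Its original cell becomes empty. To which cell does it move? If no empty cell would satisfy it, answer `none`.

none

Vacating (3,1). Empty cells in order:
  (0,0): 0/2 same-type → still unsatisfied.
  (0,1): 0/3 same-type → still unsatisfied.
  (1,2): 1/7 same-type → still unsatisfied.
  (3,3): 0/3 same-type → still unsatisfied.
  (4,2): 1/4 same-type → still unsatisfied.
  (4,3): 0/2 same-type → still unsatisfied.
  (5,3): 0/1 same-type → still unsatisfied.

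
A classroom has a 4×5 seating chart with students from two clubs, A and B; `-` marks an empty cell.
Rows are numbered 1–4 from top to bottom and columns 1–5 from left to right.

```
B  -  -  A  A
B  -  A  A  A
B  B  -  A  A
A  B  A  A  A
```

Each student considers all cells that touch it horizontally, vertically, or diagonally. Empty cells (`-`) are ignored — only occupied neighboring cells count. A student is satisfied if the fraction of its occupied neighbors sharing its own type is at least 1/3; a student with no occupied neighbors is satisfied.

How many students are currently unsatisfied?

1

Row 1: (1,1)B 1/1 ok · (1,4)A 4/4 ok · (1,5)A 3/3 ok
Row 2: (2,1)B 3/3 ok · (2,3)A 3/4 ok · (2,4)A 6/6 ok · (2,5)A 5/5 ok
Row 3: (3,1)B 3/4 ok · (3,2)B 3/6 ok · (3,4)A 7/7 ok · (3,5)A 5/5 ok
Row 4: (4,1)A 0/3 unhappy · (4,2)B 2/4 ok · (4,3)A 2/4 ok · (4,4)A 4/4 ok · (4,5)A 3/3 ok
Unsatisfied: (4,1) — 1 in total.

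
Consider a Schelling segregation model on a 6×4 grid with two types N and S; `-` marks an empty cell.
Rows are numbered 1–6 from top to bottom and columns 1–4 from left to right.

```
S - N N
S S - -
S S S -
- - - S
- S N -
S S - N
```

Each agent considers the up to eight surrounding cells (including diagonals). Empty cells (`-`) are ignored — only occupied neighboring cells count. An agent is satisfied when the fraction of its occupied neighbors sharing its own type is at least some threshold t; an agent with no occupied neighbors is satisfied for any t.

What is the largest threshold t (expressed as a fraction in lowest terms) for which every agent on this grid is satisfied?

(1,1)S 2/2
(1,3)N 1/2
(1,4)N 1/1
(2,1)S 4/4
(2,2)S 5/6
(3,1)S 3/3
(3,2)S 4/4
(3,3)S 3/3
(4,4)S 1/2
(5,2)S 2/3
(5,3)N 1/4
(6,1)S 2/2
(6,2)S 2/3
(6,4)N 1/1
The smallest same-type fraction is 1/4 at (5,3), which reduces to 1/4. Any threshold above that leaves this agent unsatisfied.

1/4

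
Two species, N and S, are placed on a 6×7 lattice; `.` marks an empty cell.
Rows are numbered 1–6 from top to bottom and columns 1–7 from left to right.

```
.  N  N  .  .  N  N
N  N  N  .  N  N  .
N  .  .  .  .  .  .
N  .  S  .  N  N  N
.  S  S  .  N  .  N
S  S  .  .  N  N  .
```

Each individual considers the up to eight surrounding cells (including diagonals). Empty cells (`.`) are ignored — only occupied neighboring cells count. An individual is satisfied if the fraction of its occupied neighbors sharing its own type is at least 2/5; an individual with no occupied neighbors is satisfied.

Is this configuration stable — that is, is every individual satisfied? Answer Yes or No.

Yes

Row 1: (1,2)N 4/4 ✓ · (1,3)N 3/3 ✓ · (1,6)N 3/3 ✓ · (1,7)N 2/2 ✓
Row 2: (2,1)N 3/3 ✓ · (2,2)N 5/5 ✓ · (2,3)N 3/3 ✓ · (2,5)N 2/2 ✓ · (2,6)N 3/3 ✓
Row 3: (3,1)N 3/3 ✓
Row 4: (4,1)N 1/2 ✓ · (4,3)S 2/2 ✓ · (4,5)N 2/2 ✓ · (4,6)N 4/4 ✓ · (4,7)N 2/2 ✓
Row 5: (5,2)S 4/5 ✓ · (5,3)S 3/3 ✓ · (5,5)N 4/4 ✓ · (5,7)N 3/3 ✓
Row 6: (6,1)S 2/2 ✓ · (6,2)S 3/3 ✓ · (6,5)N 2/2 ✓ · (6,6)N 3/3 ✓
All meet the threshold, so the configuration is stable.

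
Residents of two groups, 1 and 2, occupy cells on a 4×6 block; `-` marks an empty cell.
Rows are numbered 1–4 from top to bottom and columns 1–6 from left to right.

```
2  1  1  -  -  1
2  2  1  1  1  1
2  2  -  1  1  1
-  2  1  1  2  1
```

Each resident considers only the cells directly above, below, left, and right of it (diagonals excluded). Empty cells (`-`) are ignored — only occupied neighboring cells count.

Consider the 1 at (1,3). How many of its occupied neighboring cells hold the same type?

Occupied neighbors of (1,3): (2,3)=1, (1,2)=1.
Same type (1): 2 of 2.

2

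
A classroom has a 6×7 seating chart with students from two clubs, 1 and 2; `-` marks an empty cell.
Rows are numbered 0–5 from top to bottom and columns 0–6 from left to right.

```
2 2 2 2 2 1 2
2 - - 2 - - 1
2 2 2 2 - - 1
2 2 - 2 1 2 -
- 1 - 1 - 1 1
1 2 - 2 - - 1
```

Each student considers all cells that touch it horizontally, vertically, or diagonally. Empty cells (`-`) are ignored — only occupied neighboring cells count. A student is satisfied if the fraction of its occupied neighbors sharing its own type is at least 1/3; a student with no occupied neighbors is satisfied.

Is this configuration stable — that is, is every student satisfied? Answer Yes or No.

No

Row 0: (0,0)2 2/2 satisfied · (0,1)2 3/3 satisfied · (0,2)2 3/3 satisfied · (0,3)2 3/3 satisfied · (0,4)2 2/3 satisfied · (0,5)1 1/3 satisfied · (0,6)2 0/2 not
Row 1: (1,0)2 4/4 satisfied · (1,3)2 5/5 satisfied · (1,6)1 2/3 satisfied
Row 2: (2,0)2 4/4 satisfied · (2,1)2 5/5 satisfied · (2,2)2 5/5 satisfied · (2,3)2 3/4 satisfied · (2,6)1 1/2 satisfied
Row 3: (3,0)2 3/4 satisfied · (3,1)2 4/5 satisfied · (3,3)2 2/4 satisfied · (3,4)1 2/5 satisfied · (3,5)2 0/4 not
Row 4: (4,1)1 1/4 not · (4,3)1 1/3 satisfied · (4,5)1 3/4 satisfied · (4,6)1 2/3 satisfied
Row 5: (5,0)1 1/2 satisfied · (5,1)2 0/2 not · (5,3)2 0/1 not · (5,6)1 2/2 satisfied
For instance (0,6) has only 0/2 same-type neighbors, below 1/3.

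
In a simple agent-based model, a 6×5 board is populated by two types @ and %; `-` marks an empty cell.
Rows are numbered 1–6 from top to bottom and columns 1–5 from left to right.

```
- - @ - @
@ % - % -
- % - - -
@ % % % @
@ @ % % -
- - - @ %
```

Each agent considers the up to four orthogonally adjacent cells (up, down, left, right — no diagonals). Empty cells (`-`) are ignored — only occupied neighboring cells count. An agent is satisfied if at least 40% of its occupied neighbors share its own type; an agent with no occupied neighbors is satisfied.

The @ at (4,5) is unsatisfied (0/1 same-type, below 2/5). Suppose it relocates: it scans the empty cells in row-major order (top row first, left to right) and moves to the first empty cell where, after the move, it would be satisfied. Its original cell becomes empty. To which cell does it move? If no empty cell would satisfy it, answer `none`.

Vacating (4,5). Empty cells in order:
  (1,1): 1/1 same-type → satisfied — stop here.

(1,1)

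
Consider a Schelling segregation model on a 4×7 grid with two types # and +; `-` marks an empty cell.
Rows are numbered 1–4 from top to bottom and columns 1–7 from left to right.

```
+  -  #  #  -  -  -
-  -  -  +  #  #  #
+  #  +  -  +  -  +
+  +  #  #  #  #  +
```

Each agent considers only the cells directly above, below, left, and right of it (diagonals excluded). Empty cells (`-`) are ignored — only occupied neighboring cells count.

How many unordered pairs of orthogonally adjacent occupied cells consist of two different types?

Scan each occupied cell's neighbors to the right and below so each pair is counted once.
From row 1: 1 unlike of 2 pairs (running 1/2).
From row 2: 3 unlike of 5 pairs (running 4/7).
From row 3: 5 unlike of 7 pairs (running 9/14).
From row 4: 2 unlike of 6 pairs (running 11/20).
Total adjacent occupied pairs: 20; unlike-type pairs: 11.

11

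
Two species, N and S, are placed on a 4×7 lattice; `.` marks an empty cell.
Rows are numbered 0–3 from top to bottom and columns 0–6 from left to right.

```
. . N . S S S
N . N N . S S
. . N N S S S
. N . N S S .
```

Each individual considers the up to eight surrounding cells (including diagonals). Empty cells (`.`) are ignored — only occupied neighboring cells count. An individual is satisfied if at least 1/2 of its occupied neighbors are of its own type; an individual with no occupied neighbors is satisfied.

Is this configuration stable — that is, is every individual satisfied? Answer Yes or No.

(0,2)N 2/2 ✓
(0,4)S 2/3 ✓
(0,5)S 4/4 ✓
(0,6)S 3/3 ✓
(1,0)N 0/0 ✓
(1,2)N 4/4 ✓
(1,3)N 4/6 ✓
(1,5)S 7/7 ✓
(1,6)S 5/5 ✓
(2,2)N 5/5 ✓
(2,3)N 4/6 ✓
(2,4)S 4/7 ✓
(2,5)S 6/6 ✓
(2,6)S 4/4 ✓
(3,1)N 1/1 ✓
(3,3)N 2/4 ✓
(3,4)S 3/5 ✓
(3,5)S 4/4 ✓
All meet the threshold, so the configuration is stable.

Yes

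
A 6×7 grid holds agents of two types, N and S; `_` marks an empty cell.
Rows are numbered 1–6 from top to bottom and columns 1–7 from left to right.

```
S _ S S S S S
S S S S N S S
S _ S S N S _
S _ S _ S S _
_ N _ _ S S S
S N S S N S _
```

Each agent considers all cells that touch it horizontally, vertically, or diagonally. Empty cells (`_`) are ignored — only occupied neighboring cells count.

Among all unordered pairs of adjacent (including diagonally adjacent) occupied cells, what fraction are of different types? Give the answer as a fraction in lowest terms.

Scan each occupied cell's neighbors to the right and below (and the two forward diagonals) so each pair is counted once.
From row 1: 3 unlike of 20 pairs (running 3/20).
From row 2: 6 unlike of 20 pairs (running 9/40).
From row 3: 4 unlike of 11 pairs (running 13/51).
From row 4: 2 unlike of 8 pairs (running 15/59).
From row 5: 4 unlike of 11 pairs (running 19/70).
From row 6: 4 unlike of 5 pairs (running 23/75).
Total adjacent occupied pairs: 75; unlike-type pairs: 23.
23/75 is already in lowest terms.

23/75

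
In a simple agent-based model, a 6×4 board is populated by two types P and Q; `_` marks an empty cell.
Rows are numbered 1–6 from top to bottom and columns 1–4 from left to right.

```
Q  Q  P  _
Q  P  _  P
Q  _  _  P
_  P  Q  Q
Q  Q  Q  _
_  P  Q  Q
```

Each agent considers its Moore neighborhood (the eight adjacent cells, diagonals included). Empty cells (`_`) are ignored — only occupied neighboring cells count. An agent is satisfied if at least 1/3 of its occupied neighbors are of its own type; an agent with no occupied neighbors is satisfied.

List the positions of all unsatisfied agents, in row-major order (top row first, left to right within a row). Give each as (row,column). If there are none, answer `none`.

(1,1)Q 2/3 ✓
(1,2)Q 2/4 ✓
(1,3)P 2/3 ✓
(2,1)Q 3/4 ✓
(2,2)P 1/5 ✗
(2,4)P 2/2 ✓
(3,1)Q 1/3 ✓
(3,4)P 1/3 ✓
(4,2)P 0/5 ✗
(4,3)Q 3/5 ✓
(4,4)Q 2/3 ✓
(5,1)Q 1/3 ✓
(5,2)Q 4/6 ✓
(5,3)Q 5/7 ✓
(6,2)P 0/4 ✗
(6,3)Q 3/4 ✓
(6,4)Q 2/2 ✓

(2,2), (4,2), (6,2)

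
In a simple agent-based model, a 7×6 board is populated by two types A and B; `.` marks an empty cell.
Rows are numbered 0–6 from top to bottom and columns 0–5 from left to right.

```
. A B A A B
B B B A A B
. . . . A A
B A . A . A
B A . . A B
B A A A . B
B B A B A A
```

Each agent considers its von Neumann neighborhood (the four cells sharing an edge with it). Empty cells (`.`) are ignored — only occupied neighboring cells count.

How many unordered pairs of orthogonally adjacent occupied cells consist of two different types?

Scan each occupied cell's neighbors to the right and below so each pair is counted once.
From row 0: 4 unlike of 9 pairs (running 4/9).
From row 1: 3 unlike of 7 pairs (running 7/16).
From row 2: 0 unlike of 2 pairs (running 7/18).
From row 3: 2 unlike of 4 pairs (running 9/22).
From row 4: 2 unlike of 5 pairs (running 11/27).
From row 5: 4 unlike of 8 pairs (running 15/35).
From row 6: 3 unlike of 5 pairs (running 18/40).
Total adjacent occupied pairs: 40; unlike-type pairs: 18.

18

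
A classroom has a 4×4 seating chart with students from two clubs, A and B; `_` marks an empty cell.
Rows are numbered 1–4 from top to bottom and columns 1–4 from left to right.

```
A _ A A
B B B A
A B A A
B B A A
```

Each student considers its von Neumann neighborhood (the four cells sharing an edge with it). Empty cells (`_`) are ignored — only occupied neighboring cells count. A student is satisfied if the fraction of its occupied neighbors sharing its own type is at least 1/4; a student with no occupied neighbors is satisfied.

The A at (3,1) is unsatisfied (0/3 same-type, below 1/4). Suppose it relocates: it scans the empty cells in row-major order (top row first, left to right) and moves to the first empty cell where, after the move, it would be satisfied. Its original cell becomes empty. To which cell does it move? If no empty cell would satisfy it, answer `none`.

Vacating (3,1). Empty cells in order:
  (1,2): 2/3 same-type → satisfied — stop here.

(1,2)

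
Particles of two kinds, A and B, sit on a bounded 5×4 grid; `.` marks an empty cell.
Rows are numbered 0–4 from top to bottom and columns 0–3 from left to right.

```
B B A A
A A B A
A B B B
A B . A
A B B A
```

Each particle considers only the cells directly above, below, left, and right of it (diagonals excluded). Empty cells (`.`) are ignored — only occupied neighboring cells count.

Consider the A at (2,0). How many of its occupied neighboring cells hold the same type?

2

Occupied neighbors of (2,0): (1,0)=A, (3,0)=A, (2,1)=B.
Same type (A): 2 of 3.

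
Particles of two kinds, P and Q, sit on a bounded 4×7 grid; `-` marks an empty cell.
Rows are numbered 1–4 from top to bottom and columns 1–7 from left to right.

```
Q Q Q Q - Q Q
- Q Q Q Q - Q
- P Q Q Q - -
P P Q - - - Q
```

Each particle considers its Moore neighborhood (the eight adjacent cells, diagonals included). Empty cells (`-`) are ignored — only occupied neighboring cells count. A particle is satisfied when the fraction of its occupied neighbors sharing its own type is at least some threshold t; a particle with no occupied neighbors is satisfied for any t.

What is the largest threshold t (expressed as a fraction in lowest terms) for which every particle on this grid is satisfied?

Row 1: (1,1)Q 2/2 · (1,2)Q 4/4 · (1,3)Q 5/5 · (1,4)Q 4/4 · (1,6)Q 3/3 · (1,7)Q 2/2
Row 2: (2,2)Q 5/6 · (2,3)Q 7/8 · (2,4)Q 7/7 · (2,5)Q 5/5 · (2,7)Q 2/2
Row 3: (3,2)P 2/6 · (3,3)Q 5/7 · (3,4)Q 6/6 · (3,5)Q 3/3
Row 4: (4,1)P 2/2 · (4,2)P 2/4 · (4,3)Q 2/4 · (4,7)Q — no occupied neighbors
The smallest same-type fraction is 2/6 at (3,2), which reduces to 1/3. Any threshold above that leaves this particle unsatisfied.

1/3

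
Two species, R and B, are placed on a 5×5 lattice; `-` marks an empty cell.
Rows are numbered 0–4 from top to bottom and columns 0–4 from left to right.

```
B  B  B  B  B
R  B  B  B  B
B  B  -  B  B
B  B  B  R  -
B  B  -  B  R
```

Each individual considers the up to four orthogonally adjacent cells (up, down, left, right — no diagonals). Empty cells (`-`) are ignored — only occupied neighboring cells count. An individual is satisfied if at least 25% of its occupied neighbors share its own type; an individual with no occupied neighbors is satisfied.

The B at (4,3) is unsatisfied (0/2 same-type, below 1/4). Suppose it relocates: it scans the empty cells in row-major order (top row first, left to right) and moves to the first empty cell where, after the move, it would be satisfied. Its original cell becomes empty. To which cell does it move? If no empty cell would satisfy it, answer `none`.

(2,2)

Vacating (4,3). Empty cells in order:
  (2,2): 4/4 same-type → satisfied — stop here.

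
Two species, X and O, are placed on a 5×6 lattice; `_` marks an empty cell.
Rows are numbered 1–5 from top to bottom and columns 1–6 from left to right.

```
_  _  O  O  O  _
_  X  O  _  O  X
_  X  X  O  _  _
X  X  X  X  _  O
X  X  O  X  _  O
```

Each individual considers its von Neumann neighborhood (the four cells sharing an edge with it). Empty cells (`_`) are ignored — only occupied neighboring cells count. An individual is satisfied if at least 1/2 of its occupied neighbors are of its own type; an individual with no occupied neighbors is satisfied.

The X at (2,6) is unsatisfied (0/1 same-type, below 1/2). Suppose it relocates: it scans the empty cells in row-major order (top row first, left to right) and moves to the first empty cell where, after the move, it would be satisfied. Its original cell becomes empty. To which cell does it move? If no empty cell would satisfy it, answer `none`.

(1,1)

Vacating (2,6). Empty cells in order:
  (1,1): 0/0 same-type → satisfied — stop here.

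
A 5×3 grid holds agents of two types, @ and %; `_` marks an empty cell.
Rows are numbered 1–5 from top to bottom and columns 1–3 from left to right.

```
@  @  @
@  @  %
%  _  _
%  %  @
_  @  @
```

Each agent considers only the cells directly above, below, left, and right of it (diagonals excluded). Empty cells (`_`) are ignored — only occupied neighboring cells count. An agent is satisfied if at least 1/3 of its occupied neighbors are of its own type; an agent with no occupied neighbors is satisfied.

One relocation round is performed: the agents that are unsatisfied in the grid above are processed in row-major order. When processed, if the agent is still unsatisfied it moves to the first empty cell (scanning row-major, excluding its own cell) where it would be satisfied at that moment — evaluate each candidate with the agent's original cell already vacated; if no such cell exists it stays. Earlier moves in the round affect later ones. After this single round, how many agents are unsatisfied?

0

Initially unsatisfied (in order): (2,3).
  (2,3) → (3,2).
Resulting grid:
@ @ @
@ @ _
% % _
% % @
_ @ @
All satisfied now.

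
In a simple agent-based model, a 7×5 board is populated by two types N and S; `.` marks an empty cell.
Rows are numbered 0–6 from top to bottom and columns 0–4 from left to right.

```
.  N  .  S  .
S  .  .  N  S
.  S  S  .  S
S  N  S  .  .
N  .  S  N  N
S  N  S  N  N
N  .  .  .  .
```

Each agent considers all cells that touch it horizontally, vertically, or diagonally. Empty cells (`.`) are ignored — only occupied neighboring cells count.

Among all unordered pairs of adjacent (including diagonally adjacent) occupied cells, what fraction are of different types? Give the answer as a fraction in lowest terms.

7/13

Scan each occupied cell's neighbors to the right and below (and the two forward diagonals) so each pair is counted once.
Row 0: N(0,1)–S(1,0)≠ S(0,3)–N(1,3)≠ S(0,3)–S(1,4)=  → 2/3 unlike.
Row 1: S(1,0)–S(2,1)= N(1,3)–S(1,4)≠ N(1,3)–S(2,4)≠ N(1,3)–S(2,2)≠ S(1,4)–S(2,4)=  → 3/5 unlike.
Row 2: S(2,1)–S(2,2)= S(2,1)–N(3,1)≠ S(2,1)–S(3,2)= S(2,1)–S(3,0)= S(2,2)–S(3,2)= S(2,2)–N(3,1)≠  → 2/6 unlike.
Row 3: S(3,0)–N(3,1)≠ S(3,0)–N(4,0)≠ N(3,1)–S(3,2)≠ N(3,1)–S(4,2)≠ N(3,1)–N(4,0)= S(3,2)–S(4,2)= S(3,2)–N(4,3)≠  → 5/7 unlike.
Row 4: N(4,0)–S(5,0)≠ N(4,0)–N(5,1)= S(4,2)–N(4,3)≠ S(4,2)–S(5,2)= S(4,2)–N(5,3)≠ S(4,2)–N(5,1)≠ N(4,3)–N(4,4)= N(4,3)–N(5,3)= N(4,3)–N(5,4)= N(4,3)–S(5,2)≠ N(4,4)–N(5,4)= N(4,4)–N(5,3)=  → 5/12 unlike.
Row 5: S(5,0)–N(5,1)≠ S(5,0)–N(6,0)≠ N(5,1)–S(5,2)≠ N(5,1)–N(6,0)= S(5,2)–N(5,3)≠ N(5,3)–N(5,4)=  → 4/6 unlike.
Total adjacent occupied pairs: 39; unlike-type pairs: 21.
21/39 reduces to 7/13.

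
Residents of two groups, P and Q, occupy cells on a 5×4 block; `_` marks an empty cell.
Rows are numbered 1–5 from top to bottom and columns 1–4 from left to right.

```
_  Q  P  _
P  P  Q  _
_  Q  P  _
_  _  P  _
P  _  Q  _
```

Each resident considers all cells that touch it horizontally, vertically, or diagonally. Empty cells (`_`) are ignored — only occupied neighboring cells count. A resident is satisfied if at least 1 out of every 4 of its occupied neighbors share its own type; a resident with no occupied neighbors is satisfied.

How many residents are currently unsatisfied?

2

(1,2)Q 1/4 ok
(1,3)P 1/3 ok
(2,1)P 1/3 ok
(2,2)P 3/6 ok
(2,3)Q 2/5 ok
(3,2)Q 1/5 unhappy
(3,3)P 2/4 ok
(4,3)P 1/3 ok
(5,1)P 0/0 ok
(5,3)Q 0/1 unhappy
Unsatisfied: (3,2), (5,3) — 2 in total.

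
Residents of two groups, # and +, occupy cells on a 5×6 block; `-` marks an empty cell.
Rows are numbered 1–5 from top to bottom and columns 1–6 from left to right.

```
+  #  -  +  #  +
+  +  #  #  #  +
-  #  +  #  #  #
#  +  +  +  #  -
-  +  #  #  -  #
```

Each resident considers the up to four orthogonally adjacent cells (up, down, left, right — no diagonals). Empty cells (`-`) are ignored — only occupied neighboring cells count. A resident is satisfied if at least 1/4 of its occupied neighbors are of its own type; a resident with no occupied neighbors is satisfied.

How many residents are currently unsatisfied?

4

Row 1: (1,1)+ 1/2 ✓ · (1,2)# 0/2 ✗ · (1,4)+ 0/2 ✗ · (1,5)# 1/3 ✓ · (1,6)+ 1/2 ✓
Row 2: (2,1)+ 2/2 ✓ · (2,2)+ 1/4 ✓ · (2,3)# 1/3 ✓ · (2,4)# 3/4 ✓ · (2,5)# 3/4 ✓ · (2,6)+ 1/3 ✓
Row 3: (3,2)# 0/3 ✗ · (3,3)+ 1/4 ✓ · (3,4)# 2/4 ✓ · (3,5)# 4/4 ✓ · (3,6)# 1/2 ✓
Row 4: (4,1)# 0/1 ✗ · (4,2)+ 2/4 ✓ · (4,3)+ 3/4 ✓ · (4,4)+ 1/4 ✓ · (4,5)# 1/2 ✓
Row 5: (5,2)+ 1/2 ✓ · (5,3)# 1/3 ✓ · (5,4)# 1/2 ✓ · (5,6)# 0/0 ✓
Unsatisfied: (1,2), (1,4), (3,2), (4,1) — 4 in total.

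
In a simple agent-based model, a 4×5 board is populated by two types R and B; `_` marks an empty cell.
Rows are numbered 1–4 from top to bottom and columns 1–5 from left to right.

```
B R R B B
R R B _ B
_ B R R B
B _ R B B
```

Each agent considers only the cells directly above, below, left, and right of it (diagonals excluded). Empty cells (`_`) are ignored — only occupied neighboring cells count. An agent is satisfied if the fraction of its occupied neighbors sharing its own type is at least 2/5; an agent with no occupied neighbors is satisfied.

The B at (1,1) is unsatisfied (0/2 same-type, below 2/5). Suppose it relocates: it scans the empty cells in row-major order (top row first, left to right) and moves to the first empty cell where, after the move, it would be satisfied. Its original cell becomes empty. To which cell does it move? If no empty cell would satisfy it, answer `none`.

(2,4)

Vacating (1,1). Empty cells in order:
  (2,4): 3/4 same-type → satisfied — stop here.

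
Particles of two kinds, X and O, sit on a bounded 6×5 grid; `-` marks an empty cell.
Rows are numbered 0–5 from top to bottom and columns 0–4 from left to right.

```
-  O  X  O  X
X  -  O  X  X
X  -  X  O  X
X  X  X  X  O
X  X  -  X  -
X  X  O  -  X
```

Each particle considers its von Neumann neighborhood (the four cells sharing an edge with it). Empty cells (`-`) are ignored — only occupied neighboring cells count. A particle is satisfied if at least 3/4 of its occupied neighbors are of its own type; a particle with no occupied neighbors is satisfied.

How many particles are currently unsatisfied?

(0,1)O 0/1 ✗
(0,2)X 0/3 ✗
(0,3)O 0/3 ✗
(0,4)X 1/2 ✗
(1,0)X 1/1 ✓
(1,2)O 0/3 ✗
(1,3)X 1/4 ✗
(1,4)X 3/3 ✓
(2,0)X 2/2 ✓
(2,2)X 1/3 ✗
(2,3)O 0/4 ✗
(2,4)X 1/3 ✗
(3,0)X 3/3 ✓
(3,1)X 3/3 ✓
(3,2)X 3/3 ✓
(3,3)X 2/4 ✗
(3,4)O 0/2 ✗
(4,0)X 3/3 ✓
(4,1)X 3/3 ✓
(4,3)X 1/1 ✓
(5,0)X 2/2 ✓
(5,1)X 2/3 ✗
(5,2)O 0/1 ✗
(5,4)X 0/0 ✓
Unsatisfied: (0,1), (0,2), (0,3), (0,4), (1,2), (1,3), (2,2), (2,3), (2,4), (3,3), (3,4), (5,1), (5,2) — 13 in total.

13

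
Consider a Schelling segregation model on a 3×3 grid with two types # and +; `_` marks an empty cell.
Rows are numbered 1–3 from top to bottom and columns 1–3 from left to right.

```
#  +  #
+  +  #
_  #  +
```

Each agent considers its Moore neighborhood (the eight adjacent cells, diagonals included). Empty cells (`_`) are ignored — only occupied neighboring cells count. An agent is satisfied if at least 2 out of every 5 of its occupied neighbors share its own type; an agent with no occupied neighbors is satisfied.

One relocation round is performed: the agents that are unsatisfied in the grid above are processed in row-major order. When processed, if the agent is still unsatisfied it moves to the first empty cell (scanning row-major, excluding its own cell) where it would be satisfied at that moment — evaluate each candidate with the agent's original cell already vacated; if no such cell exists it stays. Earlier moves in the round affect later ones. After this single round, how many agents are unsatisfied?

3

Initially unsatisfied (in order): (1,1), (1,3), (3,2), (3,3).
  (1,1): no empty cell satisfies it; stays.
  (1,3): no empty cell satisfies it; stays.
  (3,2): no empty cell satisfies it; stays.
  (3,3) → (3,1).
Resulting grid:
# + #
+ + #
+ # _
Unsatisfied now: (1,1), (1,3), (3,2).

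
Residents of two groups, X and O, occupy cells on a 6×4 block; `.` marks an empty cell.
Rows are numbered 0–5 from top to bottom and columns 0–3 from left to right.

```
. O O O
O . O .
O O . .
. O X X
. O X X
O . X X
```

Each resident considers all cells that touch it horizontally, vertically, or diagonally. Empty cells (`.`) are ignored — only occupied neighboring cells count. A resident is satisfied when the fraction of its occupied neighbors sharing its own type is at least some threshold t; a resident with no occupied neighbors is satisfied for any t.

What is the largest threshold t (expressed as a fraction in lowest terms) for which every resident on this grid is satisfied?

(0,1)O 3/3
(0,2)O 3/3
(0,3)O 2/2
(1,0)O 3/3
(1,2)O 4/4
(2,0)O 3/3
(2,1)O 4/5
(3,1)O 3/5
(3,2)X 3/6
(3,3)X 3/3
(4,1)O 2/5
(4,2)X 5/7
(4,3)X 5/5
(5,0)O 1/1
(5,2)X 3/4
(5,3)X 3/3
The smallest same-type fraction is 2/5 at (4,1), which reduces to 2/5. Any threshold above that leaves this resident unsatisfied.

2/5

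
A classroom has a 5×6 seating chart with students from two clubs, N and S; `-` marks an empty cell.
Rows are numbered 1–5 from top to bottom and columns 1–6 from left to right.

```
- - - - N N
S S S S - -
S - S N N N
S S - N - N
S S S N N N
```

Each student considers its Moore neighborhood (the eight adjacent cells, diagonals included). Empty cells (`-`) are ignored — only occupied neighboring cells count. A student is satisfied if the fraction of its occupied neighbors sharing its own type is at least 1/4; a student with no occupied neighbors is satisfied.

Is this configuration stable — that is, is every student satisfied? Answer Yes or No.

Row 1: (1,5)N 1/2 ok · (1,6)N 1/1 ok
Row 2: (2,1)S 2/2 ok · (2,2)S 4/4 ok · (2,3)S 3/4 ok · (2,4)S 2/5 ok
Row 3: (3,1)S 4/4 ok · (3,3)S 4/6 ok · (3,4)N 2/5 ok · (3,5)N 4/5 ok · (3,6)N 2/2 ok
Row 4: (4,1)S 4/4 ok · (4,2)S 6/6 ok · (4,4)N 4/6 ok · (4,6)N 4/4 ok
Row 5: (5,1)S 3/3 ok · (5,2)S 4/4 ok · (5,3)S 2/4 ok · (5,4)N 2/3 ok · (5,5)N 4/4 ok · (5,6)N 2/2 ok
All meet the threshold, so the configuration is stable.

Yes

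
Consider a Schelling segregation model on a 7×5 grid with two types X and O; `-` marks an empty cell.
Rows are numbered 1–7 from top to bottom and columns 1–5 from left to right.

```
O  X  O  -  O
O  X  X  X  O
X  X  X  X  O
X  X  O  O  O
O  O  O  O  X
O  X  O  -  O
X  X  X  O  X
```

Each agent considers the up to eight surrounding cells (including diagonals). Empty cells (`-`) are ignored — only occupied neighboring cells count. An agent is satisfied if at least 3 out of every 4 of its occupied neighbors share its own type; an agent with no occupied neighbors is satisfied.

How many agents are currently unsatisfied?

28

(1,1)O 1/3 not
(1,2)X 2/5 not
(1,3)O 0/4 not
(1,5)O 1/2 not
(2,1)O 1/5 not
(2,2)X 5/8 not
(2,3)X 6/7 satisfied
(2,4)X 3/7 not
(2,5)O 2/4 not
(3,1)X 4/5 satisfied
(3,2)X 6/8 satisfied
(3,3)X 6/8 satisfied
(3,4)X 3/8 not
(3,5)O 3/5 not
(4,1)X 3/5 not
(4,2)X 4/8 not
(4,3)O 4/8 not
(4,4)O 5/8 not
(4,5)O 3/5 not
(5,1)O 2/5 not
(5,2)O 5/8 not
(5,3)O 5/7 not
(5,4)O 6/7 satisfied
(5,5)X 0/4 not
(6,1)O 2/5 not
(6,2)X 3/8 not
(6,3)O 4/7 not
(6,5)O 2/4 not
(7,1)X 2/3 not
(7,2)X 3/5 not
(7,3)X 2/4 not
(7,4)O 2/4 not
(7,5)X 0/2 not
Unsatisfied: (1,1), (1,2), (1,3), (1,5), (2,1), (2,2), (2,4), (2,5), (3,4), (3,5), (4,1), (4,2), (4,3), (4,4), (4,5), (5,1), (5,2), (5,3), (5,5), (6,1), (6,2), (6,3), (6,5), (7,1), (7,2), (7,3), (7,4), (7,5) — 28 in total.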